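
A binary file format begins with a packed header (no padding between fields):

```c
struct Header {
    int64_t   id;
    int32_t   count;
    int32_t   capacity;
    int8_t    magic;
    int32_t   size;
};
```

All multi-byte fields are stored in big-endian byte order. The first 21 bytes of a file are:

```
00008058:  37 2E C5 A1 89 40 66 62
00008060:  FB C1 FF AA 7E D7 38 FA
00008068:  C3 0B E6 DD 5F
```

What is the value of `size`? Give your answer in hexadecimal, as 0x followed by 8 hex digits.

0x0BE6DD5F

`size` follows `id` (8 B), `count` (4 B), `capacity` (4 B), `magic` (1 B), so it starts at offset 8 + 4 + 4 + 1 = 17 and occupies 4 bytes.
Bytes at offsets 17..20: 0B E6 DD 5F.
Big-endian: lowest address holds the most-significant byte.
The bytes are already most-significant first: 0x0BE6DD5F.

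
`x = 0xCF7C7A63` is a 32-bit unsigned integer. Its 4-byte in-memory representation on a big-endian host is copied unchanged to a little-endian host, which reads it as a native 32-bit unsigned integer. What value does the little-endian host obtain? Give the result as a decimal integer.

Stored big-endian, the bytes at ascending addresses are CF 7C 7A 63.
Read back as little-endian, the first byte is least significant, giving 0x637A7CCF.
0x637A7CCF = 1668971727.

1668971727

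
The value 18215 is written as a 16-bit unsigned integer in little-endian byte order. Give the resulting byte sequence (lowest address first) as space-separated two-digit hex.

27 47

18215 in hexadecimal, padded to 16 bits, is 0x4727.
Split into bytes (most-significant first): 47 27.
In little-endian order the low byte comes first in memory.
So at ascending addresses the bytes are 27 47.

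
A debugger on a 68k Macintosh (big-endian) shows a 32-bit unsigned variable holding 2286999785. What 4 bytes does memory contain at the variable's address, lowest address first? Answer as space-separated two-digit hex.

88 50 D8 E9

2286999785 in hexadecimal, padded to 32 bits, is 0x8850D8E9.
Split into bytes (most-significant first): 88 50 D8 E9.
In big-endian order the high byte comes first in memory.
So the memory order matches the most-significant-first order: 88 50 D8 E9.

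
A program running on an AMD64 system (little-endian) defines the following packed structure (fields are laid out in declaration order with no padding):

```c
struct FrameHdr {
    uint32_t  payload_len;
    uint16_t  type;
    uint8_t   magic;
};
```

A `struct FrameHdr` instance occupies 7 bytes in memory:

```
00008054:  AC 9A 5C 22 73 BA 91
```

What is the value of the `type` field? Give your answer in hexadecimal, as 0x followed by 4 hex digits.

0xBA73

`type` follows `payload_len` (4 bytes), so it starts at byte offset 4 and occupies 2 bytes.
Bytes at offsets 4..5: 73 BA.
In little-endian order the low byte comes first in memory.
Reassemble most-significant byte first: BA 73 → 0xBA73.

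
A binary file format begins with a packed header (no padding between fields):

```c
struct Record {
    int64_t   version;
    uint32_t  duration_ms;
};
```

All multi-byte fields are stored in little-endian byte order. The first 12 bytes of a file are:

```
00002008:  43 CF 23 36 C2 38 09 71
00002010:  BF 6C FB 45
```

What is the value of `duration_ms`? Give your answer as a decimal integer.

1174105279

`duration_ms` follows `version` (8 bytes), so it starts at byte offset 8 and occupies 4 bytes.
Bytes at offsets 8..11: BF 6C FB 45.
Little-endian: lowest address holds the least-significant byte.
Reassemble most-significant byte first: 45 FB 6C BF → 0x45FB6CBF.
0x45FB6CBF = 1174105279.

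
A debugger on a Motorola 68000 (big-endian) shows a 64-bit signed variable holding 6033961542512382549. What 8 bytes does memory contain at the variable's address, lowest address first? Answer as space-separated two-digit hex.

6033961542512382549 in hexadecimal, padded to 64 bits, is 0x53BCF00DB9D19255.
Split into bytes (most-significant first): 53 BC F0 0D B9 D1 92 55.
Big-endian: lowest address holds the most-significant byte.
So the memory order matches the most-significant-first order: 53 BC F0 0D B9 D1 92 55.

53 BC F0 0D B9 D1 92 55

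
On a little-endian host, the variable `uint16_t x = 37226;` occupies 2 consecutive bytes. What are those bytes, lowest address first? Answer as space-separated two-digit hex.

37226 in hexadecimal, padded to 16 bits, is 0x916A.
Split into bytes (most-significant first): 91 6A.
Little-endian: lowest address holds the least-significant byte.
So at ascending addresses the bytes are 6A 91.

6A 91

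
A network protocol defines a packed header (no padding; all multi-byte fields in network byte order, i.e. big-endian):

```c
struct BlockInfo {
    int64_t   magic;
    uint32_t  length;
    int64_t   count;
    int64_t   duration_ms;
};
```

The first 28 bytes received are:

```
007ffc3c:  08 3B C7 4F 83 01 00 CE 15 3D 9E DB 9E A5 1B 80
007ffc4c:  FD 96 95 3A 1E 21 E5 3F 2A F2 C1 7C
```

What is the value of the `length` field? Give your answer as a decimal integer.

356359899

`length` follows `magic` (8 bytes), so it starts at byte offset 8 and occupies 4 bytes.
Bytes at offsets 8..11: 15 3D 9E DB.
Big-endian: lowest address holds the most-significant byte.
The bytes are already most-significant first: 0x153D9EDB.
0x153D9EDB = 356359899.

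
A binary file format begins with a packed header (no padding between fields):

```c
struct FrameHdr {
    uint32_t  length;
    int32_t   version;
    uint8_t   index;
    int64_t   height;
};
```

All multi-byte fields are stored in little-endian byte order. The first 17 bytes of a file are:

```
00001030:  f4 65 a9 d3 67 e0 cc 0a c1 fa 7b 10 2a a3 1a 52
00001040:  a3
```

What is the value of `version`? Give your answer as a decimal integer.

181198951

`version` follows `length` (4 bytes), so it starts at byte offset 4 and occupies 4 bytes.
Bytes at offsets 4..7: 67 E0 CC 0A.
Little-endian: lowest address holds the least-significant byte.
Reassemble most-significant byte first: 0A CC E0 67 → 0x0ACCE067.
0x0ACCE067 = 181198951.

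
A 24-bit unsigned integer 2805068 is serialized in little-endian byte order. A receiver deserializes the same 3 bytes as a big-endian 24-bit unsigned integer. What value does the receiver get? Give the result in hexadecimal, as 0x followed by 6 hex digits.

0x4CCD2A

2805068 in 24-bit hexadecimal is 0x2ACD4C.
Stored little-endian, the bytes at ascending addresses are 4C CD 2A.
Read back as big-endian, the last byte is least significant, giving 0x4CCD2A.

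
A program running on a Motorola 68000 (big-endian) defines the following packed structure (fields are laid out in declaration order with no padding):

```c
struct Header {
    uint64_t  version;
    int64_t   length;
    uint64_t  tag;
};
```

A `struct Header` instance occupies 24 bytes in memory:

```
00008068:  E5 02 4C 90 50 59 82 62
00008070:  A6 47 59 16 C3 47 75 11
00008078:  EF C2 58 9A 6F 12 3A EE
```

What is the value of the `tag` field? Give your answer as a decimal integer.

`tag` follows `version` (8 B), `length` (8 B), so it starts at offset 8 + 8 = 16 and occupies 8 bytes.
Bytes at offsets 16..23: EF C2 58 9A 6F 12 3A EE.
Big-endian stores the most-significant byte at the lowest address.
The bytes are already most-significant first: 0xEFC2589A6F123AEE.
0xEFC2589A6F123AEE = 17276468540858317550.

17276468540858317550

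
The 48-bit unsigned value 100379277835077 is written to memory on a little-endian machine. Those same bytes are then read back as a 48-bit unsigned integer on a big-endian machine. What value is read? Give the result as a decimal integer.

76670306306907

100379277835077 in 48-bit hexadecimal is 0x5B4B5F32BB45.
Stored little-endian, the bytes at ascending addresses are 45 BB 32 5F 4B 5B.
Read back as big-endian, the last byte is least significant, giving 0x45BB325F4B5B.
0x45BB325F4B5B = 76670306306907.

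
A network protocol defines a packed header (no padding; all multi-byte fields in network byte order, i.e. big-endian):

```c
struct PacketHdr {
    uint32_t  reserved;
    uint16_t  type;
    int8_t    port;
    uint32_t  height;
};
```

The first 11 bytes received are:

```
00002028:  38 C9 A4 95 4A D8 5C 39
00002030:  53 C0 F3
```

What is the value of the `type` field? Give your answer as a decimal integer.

19160

`type` follows `reserved` (4 bytes), so it starts at byte offset 4 and occupies 2 bytes.
Bytes at offsets 4..5: 4A D8.
Big-endian: lowest address holds the most-significant byte.
The bytes are already most-significant first: 0x4AD8.
0x4AD8 = 19160.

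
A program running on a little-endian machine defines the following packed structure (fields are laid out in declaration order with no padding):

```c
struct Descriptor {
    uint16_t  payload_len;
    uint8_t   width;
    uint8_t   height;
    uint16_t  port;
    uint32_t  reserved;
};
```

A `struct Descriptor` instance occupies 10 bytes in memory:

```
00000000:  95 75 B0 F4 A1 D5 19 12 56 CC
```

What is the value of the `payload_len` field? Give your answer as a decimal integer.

30101

`payload_len` is the first field, at byte offset 0, occupying 2 bytes.
Bytes at offsets 0..1: 95 75.
Little-endian stores the least-significant byte at the lowest address.
Reassemble most-significant byte first: 75 95 → 0x7595.
0x7595 = 30101.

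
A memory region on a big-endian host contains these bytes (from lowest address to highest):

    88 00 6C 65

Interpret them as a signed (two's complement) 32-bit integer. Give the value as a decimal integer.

Big-endian: lowest address holds the most-significant byte.
The bytes are already most-significant first: 0x88006C65.
Top bit is set, so as a signed 32-bit value this is 0x88006C65 − 2^32 = -2013238171.

-2013238171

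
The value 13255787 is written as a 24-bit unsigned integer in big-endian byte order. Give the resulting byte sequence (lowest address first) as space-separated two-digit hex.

CA 44 6B

13255787 in hexadecimal, padded to 24 bits, is 0xCA446B.
Split into bytes (most-significant first): CA 44 6B.
In big-endian order the high byte comes first in memory.
So the memory order matches the most-significant-first order: CA 44 6B.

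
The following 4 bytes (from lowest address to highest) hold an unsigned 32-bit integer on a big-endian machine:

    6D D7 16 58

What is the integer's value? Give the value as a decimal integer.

1842812504

In big-endian order the high byte comes first in memory.
The bytes are already most-significant first: 0x6DD71658.
0x6DD71658 = 1842812504.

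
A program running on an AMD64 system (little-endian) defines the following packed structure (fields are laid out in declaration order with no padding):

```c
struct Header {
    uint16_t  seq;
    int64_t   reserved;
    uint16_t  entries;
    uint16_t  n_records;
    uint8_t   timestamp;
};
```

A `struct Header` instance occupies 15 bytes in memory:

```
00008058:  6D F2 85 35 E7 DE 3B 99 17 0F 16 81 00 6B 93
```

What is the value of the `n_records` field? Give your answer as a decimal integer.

`n_records` follows `seq` (2 B), `reserved` (8 B), `entries` (2 B), so it starts at offset 2 + 8 + 2 = 12 and occupies 2 bytes.
Bytes at offsets 12..13: 00 6B.
In little-endian order the low byte comes first in memory.
Reassemble most-significant byte first: 6B 00 → 0x6B00.
0x6B00 = 27392.

27392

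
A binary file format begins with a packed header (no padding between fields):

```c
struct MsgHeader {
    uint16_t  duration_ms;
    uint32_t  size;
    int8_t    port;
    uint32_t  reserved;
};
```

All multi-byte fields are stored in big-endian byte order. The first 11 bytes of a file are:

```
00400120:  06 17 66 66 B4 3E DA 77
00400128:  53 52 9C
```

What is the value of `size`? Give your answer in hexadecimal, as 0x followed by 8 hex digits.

0x6666B43E

`size` follows `duration_ms` (2 bytes), so it starts at byte offset 2 and occupies 4 bytes.
Bytes at offsets 2..5: 66 66 B4 3E.
Big-endian stores the most-significant byte at the lowest address.
The bytes are already most-significant first: 0x6666B43E.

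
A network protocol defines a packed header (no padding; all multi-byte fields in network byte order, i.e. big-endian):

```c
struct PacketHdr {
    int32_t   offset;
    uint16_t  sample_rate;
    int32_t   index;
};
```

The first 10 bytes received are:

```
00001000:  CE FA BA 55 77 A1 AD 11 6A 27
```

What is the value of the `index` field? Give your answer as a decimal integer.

`index` follows `offset` (4 B), `sample_rate` (2 B), so it starts at offset 4 + 2 = 6 and occupies 4 bytes.
Bytes at offsets 6..9: AD 11 6A 27.
In big-endian order the high byte comes first in memory.
The bytes are already most-significant first: 0xAD116A27.
Top bit is set, so as a signed 32-bit value this is 0xAD116A27 − 2^32 = -1391367641.

-1391367641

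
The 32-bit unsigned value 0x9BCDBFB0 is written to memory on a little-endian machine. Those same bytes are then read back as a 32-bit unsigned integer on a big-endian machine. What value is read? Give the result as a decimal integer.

2965360027

Stored little-endian, the bytes at ascending addresses are B0 BF CD 9B.
Read back as big-endian, the last byte is least significant, giving 0xB0BFCD9B.
0xB0BFCD9B = 2965360027.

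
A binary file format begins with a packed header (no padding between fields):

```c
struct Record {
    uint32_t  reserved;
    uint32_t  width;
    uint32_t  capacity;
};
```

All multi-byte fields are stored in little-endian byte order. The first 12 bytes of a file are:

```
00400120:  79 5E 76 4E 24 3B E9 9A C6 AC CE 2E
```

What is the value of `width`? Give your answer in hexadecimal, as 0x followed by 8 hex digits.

`width` follows `reserved` (4 bytes), so it starts at byte offset 4 and occupies 4 bytes.
Bytes at offsets 4..7: 24 3B E9 9A.
Little-endian: lowest address holds the least-significant byte.
Reassemble most-significant byte first: 9A E9 3B 24 → 0x9AE93B24.

0x9AE93B24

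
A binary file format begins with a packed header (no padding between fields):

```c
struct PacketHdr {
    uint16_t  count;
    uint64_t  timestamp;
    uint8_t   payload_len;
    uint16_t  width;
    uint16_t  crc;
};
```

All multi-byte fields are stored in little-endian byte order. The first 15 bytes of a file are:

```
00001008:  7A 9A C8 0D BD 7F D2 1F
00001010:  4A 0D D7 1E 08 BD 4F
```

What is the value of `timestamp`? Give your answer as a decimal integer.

957612859716341192

`timestamp` follows `count` (2 bytes), so it starts at byte offset 2 and occupies 8 bytes.
Bytes at offsets 2..9: C8 0D BD 7F D2 1F 4A 0D.
In little-endian order the low byte comes first in memory.
Reassemble most-significant byte first: 0D 4A 1F D2 7F BD 0D C8 → 0x0D4A1FD27FBD0DC8.
0x0D4A1FD27FBD0DC8 = 957612859716341192.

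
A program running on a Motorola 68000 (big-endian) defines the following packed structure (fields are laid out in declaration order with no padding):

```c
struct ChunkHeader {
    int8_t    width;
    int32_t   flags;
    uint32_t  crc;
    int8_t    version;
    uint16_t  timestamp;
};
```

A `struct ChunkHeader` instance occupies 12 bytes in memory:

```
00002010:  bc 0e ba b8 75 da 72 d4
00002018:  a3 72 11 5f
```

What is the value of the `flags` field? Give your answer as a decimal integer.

`flags` follows `width` (1 byte), so it starts at byte offset 1 and occupies 4 bytes.
Bytes at offsets 1..4: 0E BA B8 75.
Big-endian stores the most-significant byte at the lowest address.
The bytes are already most-significant first: 0x0EBAB875.
0x0EBAB875 = 247117941.

247117941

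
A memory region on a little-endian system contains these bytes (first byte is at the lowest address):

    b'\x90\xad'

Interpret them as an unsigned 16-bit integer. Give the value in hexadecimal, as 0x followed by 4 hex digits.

Little-endian stores the least-significant byte at the lowest address.
Reassemble most-significant byte first: AD 90 → 0xAD90.

0xAD90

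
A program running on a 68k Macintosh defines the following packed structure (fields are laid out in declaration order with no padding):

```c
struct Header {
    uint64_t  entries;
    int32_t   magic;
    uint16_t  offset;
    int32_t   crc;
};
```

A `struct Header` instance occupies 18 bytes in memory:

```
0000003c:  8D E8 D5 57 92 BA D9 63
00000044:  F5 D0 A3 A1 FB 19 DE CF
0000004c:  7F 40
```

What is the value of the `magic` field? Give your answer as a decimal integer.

`magic` follows `entries` (8 bytes), so it starts at byte offset 8 and occupies 4 bytes.
Bytes at offsets 8..11: F5 D0 A3 A1.
In big-endian order the high byte comes first in memory.
The bytes are already most-significant first: 0xF5D0A3A1.
Top bit is set, so as a signed 32-bit value this is 0xF5D0A3A1 − 2^32 = -170875999.

-170875999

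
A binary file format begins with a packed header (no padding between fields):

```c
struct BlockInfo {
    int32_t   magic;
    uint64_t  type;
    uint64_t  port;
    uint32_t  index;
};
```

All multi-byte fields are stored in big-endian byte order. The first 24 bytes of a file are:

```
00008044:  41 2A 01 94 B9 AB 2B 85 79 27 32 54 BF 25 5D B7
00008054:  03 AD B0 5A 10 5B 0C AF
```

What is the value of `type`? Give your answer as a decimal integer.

`type` follows `magic` (4 bytes), so it starts at byte offset 4 and occupies 8 bytes.
Bytes at offsets 4..11: B9 AB 2B 85 79 27 32 54.
Big-endian: lowest address holds the most-significant byte.
The bytes are already most-significant first: 0xB9AB2B8579273254.
0xB9AB2B8579273254 = 13378834970297446996.

13378834970297446996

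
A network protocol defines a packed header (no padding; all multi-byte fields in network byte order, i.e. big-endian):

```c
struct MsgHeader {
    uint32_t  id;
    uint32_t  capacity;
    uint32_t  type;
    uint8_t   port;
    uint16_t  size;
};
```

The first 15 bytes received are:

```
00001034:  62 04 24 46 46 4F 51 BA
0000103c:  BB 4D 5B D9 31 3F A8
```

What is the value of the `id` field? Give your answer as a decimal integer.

`id` is the first field, at byte offset 0, occupying 4 bytes.
Bytes at offsets 0..3: 62 04 24 46.
Big-endian stores the most-significant byte at the lowest address.
The bytes are already most-significant first: 0x62042446.
0x62042446 = 1644438598.

1644438598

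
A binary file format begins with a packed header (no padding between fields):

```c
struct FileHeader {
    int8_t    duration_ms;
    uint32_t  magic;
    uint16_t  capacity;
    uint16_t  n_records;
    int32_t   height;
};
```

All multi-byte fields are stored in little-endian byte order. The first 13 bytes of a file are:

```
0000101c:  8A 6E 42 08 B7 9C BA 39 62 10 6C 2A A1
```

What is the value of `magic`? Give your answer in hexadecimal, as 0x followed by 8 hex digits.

`magic` follows `duration_ms` (1 byte), so it starts at byte offset 1 and occupies 4 bytes.
Bytes at offsets 1..4: 6E 42 08 B7.
In little-endian order the low byte comes first in memory.
Reassemble most-significant byte first: B7 08 42 6E → 0xB708426E.

0xB708426E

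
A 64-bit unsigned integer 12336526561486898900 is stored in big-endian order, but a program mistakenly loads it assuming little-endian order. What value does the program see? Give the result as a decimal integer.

15278067851033130155

12336526561486898900 in 64-bit hexadecimal is 0xAB34258BC39906D4.
Stored big-endian, the bytes at ascending addresses are AB 34 25 8B C3 99 06 D4.
Read back as little-endian, the first byte is least significant, giving 0xD40699C38B2534AB.
0xD40699C38B2534AB = 15278067851033130155.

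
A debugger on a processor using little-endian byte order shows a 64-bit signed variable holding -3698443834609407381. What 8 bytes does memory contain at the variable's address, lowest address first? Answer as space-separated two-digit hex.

Two's complement of -3698443834609407381 in 64 bits: 3698443834609407381 = 0x3353831287A09595; invert → 0xCCAC7CED785F6A6A; add 1 → 0xCCAC7CED785F6A6B.
Split into bytes (most-significant first): CC AC 7C ED 78 5F 6A 6B.
Little-endian: lowest address holds the least-significant byte.
So at ascending addresses the bytes are 6B 6A 5F 78 ED 7C AC CC.

6B 6A 5F 78 ED 7C AC CC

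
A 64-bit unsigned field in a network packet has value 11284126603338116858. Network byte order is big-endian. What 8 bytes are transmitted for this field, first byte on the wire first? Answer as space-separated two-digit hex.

9C 99 45 5C 20 80 EE FA

11284126603338116858 in hexadecimal, padded to 64 bits, is 0x9C99455C2080EEFA.
Split into bytes (most-significant first): 9C 99 45 5C 20 80 EE FA.
Big-endian stores the most-significant byte at the lowest address.
So the memory order matches the most-significant-first order: 9C 99 45 5C 20 80 EE FA.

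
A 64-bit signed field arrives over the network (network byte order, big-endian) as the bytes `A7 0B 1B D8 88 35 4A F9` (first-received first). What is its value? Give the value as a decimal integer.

In big-endian order the high byte comes first in memory.
The bytes are already most-significant first: 0xA70B1BD888354AF9.
Top bit is set, so as a signed 64-bit value this is 0xA70B1BD888354AF9 − 2^64 = -6409999027819689223.

-6409999027819689223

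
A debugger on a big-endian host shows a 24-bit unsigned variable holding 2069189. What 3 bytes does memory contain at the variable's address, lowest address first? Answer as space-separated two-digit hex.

2069189 in hexadecimal, padded to 24 bits, is 0x1F92C5.
Split into bytes (most-significant first): 1F 92 C5.
Big-endian: lowest address holds the most-significant byte.
So the memory order matches the most-significant-first order: 1F 92 C5.

1F 92 C5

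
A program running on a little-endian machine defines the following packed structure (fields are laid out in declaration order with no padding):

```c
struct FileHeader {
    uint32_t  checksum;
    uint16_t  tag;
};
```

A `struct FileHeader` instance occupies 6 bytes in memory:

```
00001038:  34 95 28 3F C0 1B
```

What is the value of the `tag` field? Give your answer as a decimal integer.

7104

`tag` follows `checksum` (4 bytes), so it starts at byte offset 4 and occupies 2 bytes.
Bytes at offsets 4..5: C0 1B.
Little-endian: lowest address holds the least-significant byte.
Reassemble most-significant byte first: 1B C0 → 0x1BC0.
0x1BC0 = 7104.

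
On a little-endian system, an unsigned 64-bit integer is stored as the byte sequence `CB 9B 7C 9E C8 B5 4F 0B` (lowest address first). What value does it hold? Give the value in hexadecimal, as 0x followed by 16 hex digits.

0x0B4FB5C89E7C9BCB

Little-endian stores the least-significant byte at the lowest address.
Reassemble most-significant byte first: 0B 4F B5 C8 9E 7C 9B CB → 0x0B4FB5C89E7C9BCB.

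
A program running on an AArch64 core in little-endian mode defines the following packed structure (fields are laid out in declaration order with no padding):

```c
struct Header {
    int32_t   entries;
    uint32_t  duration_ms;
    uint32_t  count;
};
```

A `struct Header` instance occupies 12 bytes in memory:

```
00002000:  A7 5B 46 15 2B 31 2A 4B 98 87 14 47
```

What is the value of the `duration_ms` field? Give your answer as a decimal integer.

1261056299

`duration_ms` follows `entries` (4 bytes), so it starts at byte offset 4 and occupies 4 bytes.
Bytes at offsets 4..7: 2B 31 2A 4B.
Little-endian stores the least-significant byte at the lowest address.
Reassemble most-significant byte first: 4B 2A 31 2B → 0x4B2A312B.
0x4B2A312B = 1261056299.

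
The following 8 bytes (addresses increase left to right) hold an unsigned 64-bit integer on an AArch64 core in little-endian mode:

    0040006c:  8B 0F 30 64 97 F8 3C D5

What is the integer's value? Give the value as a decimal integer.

15365429357785911179

Little-endian stores the least-significant byte at the lowest address.
Reassemble most-significant byte first: D5 3C F8 97 64 30 0F 8B → 0xD53CF89764300F8B.
0xD53CF89764300F8B = 15365429357785911179.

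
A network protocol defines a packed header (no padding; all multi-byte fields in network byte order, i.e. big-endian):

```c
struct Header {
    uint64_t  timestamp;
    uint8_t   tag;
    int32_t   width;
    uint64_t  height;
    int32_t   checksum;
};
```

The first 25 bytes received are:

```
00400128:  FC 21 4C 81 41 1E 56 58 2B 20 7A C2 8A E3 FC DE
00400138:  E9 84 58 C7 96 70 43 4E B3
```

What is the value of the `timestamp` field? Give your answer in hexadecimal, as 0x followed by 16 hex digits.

0xFC214C81411E5658

`timestamp` is the first field, at byte offset 0, occupying 8 bytes.
Bytes at offsets 0..7: FC 21 4C 81 41 1E 56 58.
In big-endian order the high byte comes first in memory.
The bytes are already most-significant first: 0xFC214C81411E5658.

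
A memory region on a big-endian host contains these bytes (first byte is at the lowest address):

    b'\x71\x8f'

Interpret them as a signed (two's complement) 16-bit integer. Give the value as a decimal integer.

In big-endian order the high byte comes first in memory.
The bytes are already most-significant first: 0x718F.
0x718F = 29071.

29071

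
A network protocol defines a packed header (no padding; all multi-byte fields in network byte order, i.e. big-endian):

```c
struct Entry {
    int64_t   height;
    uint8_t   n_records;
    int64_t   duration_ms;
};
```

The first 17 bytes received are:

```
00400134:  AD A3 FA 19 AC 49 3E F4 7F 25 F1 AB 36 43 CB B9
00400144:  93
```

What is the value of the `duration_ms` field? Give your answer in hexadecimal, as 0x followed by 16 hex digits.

`duration_ms` follows `height` (8 B), `n_records` (1 B), so it starts at offset 8 + 1 = 9 and occupies 8 bytes.
Bytes at offsets 9..16: 25 F1 AB 36 43 CB B9 93.
Big-endian: lowest address holds the most-significant byte.
The bytes are already most-significant first: 0x25F1AB3643CBB993.

0x25F1AB3643CBB993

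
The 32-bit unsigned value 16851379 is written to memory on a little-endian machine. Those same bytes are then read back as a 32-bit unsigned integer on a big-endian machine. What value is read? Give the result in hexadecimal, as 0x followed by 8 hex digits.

16851379 in 32-bit hexadecimal is 0x010121B3.
Stored little-endian, the bytes at ascending addresses are B3 21 01 01.
Read back as big-endian, the last byte is least significant, giving 0xB3210101.

0xB3210101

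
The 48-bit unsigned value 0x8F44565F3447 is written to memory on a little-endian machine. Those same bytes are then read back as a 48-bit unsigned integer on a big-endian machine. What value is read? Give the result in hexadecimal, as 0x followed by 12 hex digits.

0x47345F56448F

Stored little-endian, the bytes at ascending addresses are 47 34 5F 56 44 8F.
Read back as big-endian, the last byte is least significant, giving 0x47345F56448F.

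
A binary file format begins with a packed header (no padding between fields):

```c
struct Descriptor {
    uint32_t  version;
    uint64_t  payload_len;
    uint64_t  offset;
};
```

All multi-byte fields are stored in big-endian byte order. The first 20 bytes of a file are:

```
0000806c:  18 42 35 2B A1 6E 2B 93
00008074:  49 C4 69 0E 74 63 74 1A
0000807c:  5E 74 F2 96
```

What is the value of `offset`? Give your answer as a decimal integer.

8386674587696689814

`offset` follows `version` (4 B), `payload_len` (8 B), so it starts at offset 4 + 8 = 12 and occupies 8 bytes.
Bytes at offsets 12..19: 74 63 74 1A 5E 74 F2 96.
Big-endian stores the most-significant byte at the lowest address.
The bytes are already most-significant first: 0x7463741A5E74F296.
0x7463741A5E74F296 = 8386674587696689814.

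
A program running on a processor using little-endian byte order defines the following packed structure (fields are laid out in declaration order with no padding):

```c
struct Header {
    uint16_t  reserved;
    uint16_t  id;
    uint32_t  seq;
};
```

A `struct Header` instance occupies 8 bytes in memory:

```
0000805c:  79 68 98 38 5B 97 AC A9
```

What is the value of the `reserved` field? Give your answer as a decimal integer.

26745

`reserved` is the first field, at byte offset 0, occupying 2 bytes.
Bytes at offsets 0..1: 79 68.
Little-endian: lowest address holds the least-significant byte.
Reassemble most-significant byte first: 68 79 → 0x6879.
0x6879 = 26745.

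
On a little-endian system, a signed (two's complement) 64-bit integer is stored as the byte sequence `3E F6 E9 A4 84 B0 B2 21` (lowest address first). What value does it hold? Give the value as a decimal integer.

2428197232855086654

In little-endian order the low byte comes first in memory.
Reassemble most-significant byte first: 21 B2 B0 84 A4 E9 F6 3E → 0x21B2B084A4E9F63E.
0x21B2B084A4E9F63E = 2428197232855086654.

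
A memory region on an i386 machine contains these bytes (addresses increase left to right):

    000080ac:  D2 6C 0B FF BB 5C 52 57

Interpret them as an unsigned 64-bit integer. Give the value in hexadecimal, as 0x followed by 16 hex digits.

0x57525CBBFF0B6CD2

In little-endian order the low byte comes first in memory.
Reassemble most-significant byte first: 57 52 5C BB FF 0B 6C D2 → 0x57525CBBFF0B6CD2.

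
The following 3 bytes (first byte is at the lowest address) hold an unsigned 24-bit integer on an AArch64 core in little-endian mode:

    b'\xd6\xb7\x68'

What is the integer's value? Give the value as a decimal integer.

Little-endian stores the least-significant byte at the lowest address.
Reassemble most-significant byte first: 68 B7 D6 → 0x68B7D6.
0x68B7D6 = 6862806.

6862806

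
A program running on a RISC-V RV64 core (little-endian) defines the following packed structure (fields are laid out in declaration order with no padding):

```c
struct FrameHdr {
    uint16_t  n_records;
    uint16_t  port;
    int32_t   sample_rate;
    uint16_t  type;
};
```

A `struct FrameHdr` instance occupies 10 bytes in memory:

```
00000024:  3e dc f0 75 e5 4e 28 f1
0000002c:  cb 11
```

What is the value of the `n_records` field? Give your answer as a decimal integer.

56382

`n_records` is the first field, at byte offset 0, occupying 2 bytes.
Bytes at offsets 0..1: 3E DC.
Little-endian stores the least-significant byte at the lowest address.
Reassemble most-significant byte first: DC 3E → 0xDC3E.
0xDC3E = 56382.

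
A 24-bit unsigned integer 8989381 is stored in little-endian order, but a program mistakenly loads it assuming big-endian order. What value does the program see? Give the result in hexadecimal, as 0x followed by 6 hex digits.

0xC52A89

8989381 in 24-bit hexadecimal is 0x892AC5.
Stored little-endian, the bytes at ascending addresses are C5 2A 89.
Read back as big-endian, the last byte is least significant, giving 0xC52A89.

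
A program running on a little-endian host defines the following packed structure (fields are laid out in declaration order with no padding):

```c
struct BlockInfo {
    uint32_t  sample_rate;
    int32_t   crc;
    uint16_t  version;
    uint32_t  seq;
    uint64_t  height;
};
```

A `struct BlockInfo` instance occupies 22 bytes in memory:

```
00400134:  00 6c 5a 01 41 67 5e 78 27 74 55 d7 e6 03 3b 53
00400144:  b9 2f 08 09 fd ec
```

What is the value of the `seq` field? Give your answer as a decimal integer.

`seq` follows `sample_rate` (4 B), `crc` (4 B), `version` (2 B), so it starts at offset 4 + 4 + 2 = 10 and occupies 4 bytes.
Bytes at offsets 10..13: 55 D7 E6 03.
Little-endian: lowest address holds the least-significant byte.
Reassemble most-significant byte first: 03 E6 D7 55 → 0x03E6D755.
0x03E6D755 = 65460053.

65460053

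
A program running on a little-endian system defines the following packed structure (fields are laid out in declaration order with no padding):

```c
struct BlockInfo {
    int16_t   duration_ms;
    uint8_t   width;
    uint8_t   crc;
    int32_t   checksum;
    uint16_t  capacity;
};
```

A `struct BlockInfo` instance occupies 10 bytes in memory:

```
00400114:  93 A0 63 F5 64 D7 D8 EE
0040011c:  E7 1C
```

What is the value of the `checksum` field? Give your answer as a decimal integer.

`checksum` follows `duration_ms` (2 B), `width` (1 B), `crc` (1 B), so it starts at offset 2 + 1 + 1 = 4 and occupies 4 bytes.
Bytes at offsets 4..7: 64 D7 D8 EE.
Little-endian stores the least-significant byte at the lowest address.
Reassemble most-significant byte first: EE D8 D7 64 → 0xEED8D764.
Top bit is set, so as a signed 32-bit value this is 0xEED8D764 − 2^32 = -287778972.

-287778972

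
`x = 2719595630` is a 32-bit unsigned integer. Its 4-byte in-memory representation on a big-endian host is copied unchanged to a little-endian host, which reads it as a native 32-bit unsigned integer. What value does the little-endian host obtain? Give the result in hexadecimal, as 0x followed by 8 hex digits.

2719595630 in 32-bit hexadecimal is 0xA219BC6E.
Stored big-endian, the bytes at ascending addresses are A2 19 BC 6E.
Read back as little-endian, the first byte is least significant, giving 0x6EBC19A2.

0x6EBC19A2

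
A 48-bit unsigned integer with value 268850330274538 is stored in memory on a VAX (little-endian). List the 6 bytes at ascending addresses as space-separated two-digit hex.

268850330274538 in hexadecimal, padded to 48 bits, is 0xF484986F0AEA.
Split into bytes (most-significant first): F4 84 98 6F 0A EA.
Little-endian stores the least-significant byte at the lowest address.
So at ascending addresses the bytes are EA 0A 6F 98 84 F4.

EA 0A 6F 98 84 F4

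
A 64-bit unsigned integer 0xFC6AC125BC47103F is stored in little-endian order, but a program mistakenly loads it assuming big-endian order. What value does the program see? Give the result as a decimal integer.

Stored little-endian, the bytes at ascending addresses are 3F 10 47 BC 25 C1 6A FC.
Read back as big-endian, the last byte is least significant, giving 0x3F1047BC25C16AFC.
0x3F1047BC25C16AFC = 4544210897429687036.

4544210897429687036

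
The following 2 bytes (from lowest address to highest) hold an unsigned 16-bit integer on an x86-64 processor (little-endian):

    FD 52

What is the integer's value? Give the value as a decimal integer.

21245

Little-endian: lowest address holds the least-significant byte.
Reassemble most-significant byte first: 52 FD → 0x52FD.
0x52FD = 21245.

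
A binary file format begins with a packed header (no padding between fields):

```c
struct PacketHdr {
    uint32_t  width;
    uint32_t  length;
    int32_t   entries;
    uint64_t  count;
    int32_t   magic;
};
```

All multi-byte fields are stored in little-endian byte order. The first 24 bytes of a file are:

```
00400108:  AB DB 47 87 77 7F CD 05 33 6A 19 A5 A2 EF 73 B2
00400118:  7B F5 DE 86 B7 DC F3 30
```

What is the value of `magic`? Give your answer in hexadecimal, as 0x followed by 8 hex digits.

0x30F3DCB7

`magic` follows `width` (4 B), `length` (4 B), `entries` (4 B), `count` (8 B), so it starts at offset 4 + 4 + 4 + 8 = 20 and occupies 4 bytes.
Bytes at offsets 20..23: B7 DC F3 30.
Little-endian: lowest address holds the least-significant byte.
Reassemble most-significant byte first: 30 F3 DC B7 → 0x30F3DCB7.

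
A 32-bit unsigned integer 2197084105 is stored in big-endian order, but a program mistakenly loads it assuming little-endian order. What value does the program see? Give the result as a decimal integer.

3386373250

2197084105 in 32-bit hexadecimal is 0x82F4D7C9.
Stored big-endian, the bytes at ascending addresses are 82 F4 D7 C9.
Read back as little-endian, the first byte is least significant, giving 0xC9D7F482.
0xC9D7F482 = 3386373250.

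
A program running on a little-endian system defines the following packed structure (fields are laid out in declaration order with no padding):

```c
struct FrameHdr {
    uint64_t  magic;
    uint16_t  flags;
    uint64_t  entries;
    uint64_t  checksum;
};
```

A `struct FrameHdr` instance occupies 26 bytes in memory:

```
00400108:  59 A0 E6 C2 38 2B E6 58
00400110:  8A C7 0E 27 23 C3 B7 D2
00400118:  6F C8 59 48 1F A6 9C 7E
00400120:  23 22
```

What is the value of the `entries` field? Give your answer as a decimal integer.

14442994216695179022

`entries` follows `magic` (8 B), `flags` (2 B), so it starts at offset 8 + 2 = 10 and occupies 8 bytes.
Bytes at offsets 10..17: 0E 27 23 C3 B7 D2 6F C8.
Little-endian: lowest address holds the least-significant byte.
Reassemble most-significant byte first: C8 6F D2 B7 C3 23 27 0E → 0xC86FD2B7C323270E.
0xC86FD2B7C323270E = 14442994216695179022.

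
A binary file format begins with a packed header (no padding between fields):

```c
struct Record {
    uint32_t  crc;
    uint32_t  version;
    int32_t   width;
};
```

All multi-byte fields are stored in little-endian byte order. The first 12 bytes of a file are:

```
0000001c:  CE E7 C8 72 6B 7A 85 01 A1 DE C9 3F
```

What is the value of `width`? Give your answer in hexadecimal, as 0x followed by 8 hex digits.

`width` follows `crc` (4 B), `version` (4 B), so it starts at offset 4 + 4 = 8 and occupies 4 bytes.
Bytes at offsets 8..11: A1 DE C9 3F.
Little-endian stores the least-significant byte at the lowest address.
Reassemble most-significant byte first: 3F C9 DE A1 → 0x3FC9DEA1.

0x3FC9DEA1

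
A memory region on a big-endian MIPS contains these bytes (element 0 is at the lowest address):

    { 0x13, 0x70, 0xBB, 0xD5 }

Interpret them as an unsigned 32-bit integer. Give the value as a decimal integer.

In big-endian order the high byte comes first in memory.
The bytes are already most-significant first: 0x1370BBD5.
0x1370BBD5 = 326155221.

326155221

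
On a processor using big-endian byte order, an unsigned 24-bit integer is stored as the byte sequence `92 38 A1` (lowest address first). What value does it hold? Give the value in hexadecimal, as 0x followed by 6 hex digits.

Big-endian stores the most-significant byte at the lowest address.
The bytes are already most-significant first: 0x9238A1.

0x9238A1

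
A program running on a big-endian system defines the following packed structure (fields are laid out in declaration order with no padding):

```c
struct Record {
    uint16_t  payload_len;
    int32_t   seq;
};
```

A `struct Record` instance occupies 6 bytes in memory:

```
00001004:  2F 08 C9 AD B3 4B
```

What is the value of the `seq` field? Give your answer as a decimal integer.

-911363253

`seq` follows `payload_len` (2 bytes), so it starts at byte offset 2 and occupies 4 bytes.
Bytes at offsets 2..5: C9 AD B3 4B.
Big-endian: lowest address holds the most-significant byte.
The bytes are already most-significant first: 0xC9ADB34B.
Top bit is set, so as a signed 32-bit value this is 0xC9ADB34B − 2^32 = -911363253.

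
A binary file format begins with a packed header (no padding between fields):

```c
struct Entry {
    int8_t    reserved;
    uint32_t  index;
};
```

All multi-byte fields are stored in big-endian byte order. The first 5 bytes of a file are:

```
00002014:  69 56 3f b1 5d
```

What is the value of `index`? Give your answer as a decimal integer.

1447014749

`index` follows `reserved` (1 byte), so it starts at byte offset 1 and occupies 4 bytes.
Bytes at offsets 1..4: 56 3F B1 5D.
Big-endian stores the most-significant byte at the lowest address.
The bytes are already most-significant first: 0x563FB15D.
0x563FB15D = 1447014749.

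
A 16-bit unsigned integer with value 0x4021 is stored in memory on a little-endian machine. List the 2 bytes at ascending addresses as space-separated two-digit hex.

Split into bytes (most-significant first): 40 21.
Little-endian stores the least-significant byte at the lowest address.
So at ascending addresses the bytes are 21 40.

21 40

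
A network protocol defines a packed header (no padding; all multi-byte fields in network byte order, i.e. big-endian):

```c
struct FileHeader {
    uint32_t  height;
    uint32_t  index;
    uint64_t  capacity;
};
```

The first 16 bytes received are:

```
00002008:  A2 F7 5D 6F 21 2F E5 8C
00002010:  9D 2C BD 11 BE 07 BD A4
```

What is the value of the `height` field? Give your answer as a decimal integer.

`height` is the first field, at byte offset 0, occupying 4 bytes.
Bytes at offsets 0..3: A2 F7 5D 6F.
Big-endian: lowest address holds the most-significant byte.
The bytes are already most-significant first: 0xA2F75D6F.
0xA2F75D6F = 2734120303.

2734120303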